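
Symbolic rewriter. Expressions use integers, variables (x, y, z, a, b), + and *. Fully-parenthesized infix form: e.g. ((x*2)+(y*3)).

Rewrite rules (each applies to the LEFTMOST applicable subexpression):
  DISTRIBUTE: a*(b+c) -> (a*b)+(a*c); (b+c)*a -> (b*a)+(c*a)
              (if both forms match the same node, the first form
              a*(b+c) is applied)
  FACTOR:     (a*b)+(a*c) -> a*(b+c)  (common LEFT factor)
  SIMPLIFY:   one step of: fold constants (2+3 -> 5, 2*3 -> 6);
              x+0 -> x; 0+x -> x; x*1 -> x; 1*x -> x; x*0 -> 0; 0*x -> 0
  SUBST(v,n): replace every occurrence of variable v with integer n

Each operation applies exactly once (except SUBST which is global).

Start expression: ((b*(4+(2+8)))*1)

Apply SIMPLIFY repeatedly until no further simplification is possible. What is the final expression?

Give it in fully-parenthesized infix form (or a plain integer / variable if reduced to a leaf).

Start: ((b*(4+(2+8)))*1)
Step 1: at root: ((b*(4+(2+8)))*1) -> (b*(4+(2+8))); overall: ((b*(4+(2+8)))*1) -> (b*(4+(2+8)))
Step 2: at RR: (2+8) -> 10; overall: (b*(4+(2+8))) -> (b*(4+10))
Step 3: at R: (4+10) -> 14; overall: (b*(4+10)) -> (b*14)
Fixed point: (b*14)

Answer: (b*14)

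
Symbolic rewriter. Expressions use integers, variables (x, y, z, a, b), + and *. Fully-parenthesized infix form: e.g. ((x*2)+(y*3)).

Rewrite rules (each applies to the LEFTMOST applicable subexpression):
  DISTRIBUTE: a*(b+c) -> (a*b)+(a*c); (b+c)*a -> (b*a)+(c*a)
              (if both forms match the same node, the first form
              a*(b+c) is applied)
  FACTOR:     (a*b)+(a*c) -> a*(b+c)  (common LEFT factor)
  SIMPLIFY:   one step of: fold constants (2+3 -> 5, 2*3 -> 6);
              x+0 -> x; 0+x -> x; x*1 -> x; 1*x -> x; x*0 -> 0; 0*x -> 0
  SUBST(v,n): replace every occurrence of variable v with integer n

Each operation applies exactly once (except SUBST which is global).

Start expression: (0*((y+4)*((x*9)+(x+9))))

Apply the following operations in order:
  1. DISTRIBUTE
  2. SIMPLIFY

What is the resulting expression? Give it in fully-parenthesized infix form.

Answer: 0

Derivation:
Start: (0*((y+4)*((x*9)+(x+9))))
Apply DISTRIBUTE at R (target: ((y+4)*((x*9)+(x+9)))): (0*((y+4)*((x*9)+(x+9)))) -> (0*(((y+4)*(x*9))+((y+4)*(x+9))))
Apply SIMPLIFY at root (target: (0*(((y+4)*(x*9))+((y+4)*(x+9))))): (0*(((y+4)*(x*9))+((y+4)*(x+9)))) -> 0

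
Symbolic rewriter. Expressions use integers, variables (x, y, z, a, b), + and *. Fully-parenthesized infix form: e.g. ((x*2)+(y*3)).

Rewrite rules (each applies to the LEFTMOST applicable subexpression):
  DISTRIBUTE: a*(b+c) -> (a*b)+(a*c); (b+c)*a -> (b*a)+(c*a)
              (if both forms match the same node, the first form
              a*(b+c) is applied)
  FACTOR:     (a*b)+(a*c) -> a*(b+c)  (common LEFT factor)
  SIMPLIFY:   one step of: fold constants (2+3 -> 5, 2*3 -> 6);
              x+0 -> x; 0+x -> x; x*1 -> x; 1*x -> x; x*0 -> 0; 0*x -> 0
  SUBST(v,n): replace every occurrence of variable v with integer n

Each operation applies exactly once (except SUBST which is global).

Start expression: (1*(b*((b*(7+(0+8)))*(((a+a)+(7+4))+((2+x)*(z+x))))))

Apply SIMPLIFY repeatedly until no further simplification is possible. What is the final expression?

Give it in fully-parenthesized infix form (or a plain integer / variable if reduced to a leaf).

Answer: (b*((b*15)*(((a+a)+11)+((2+x)*(z+x)))))

Derivation:
Start: (1*(b*((b*(7+(0+8)))*(((a+a)+(7+4))+((2+x)*(z+x))))))
Step 1: at root: (1*(b*((b*(7+(0+8)))*(((a+a)+(7+4))+((2+x)*(z+x)))))) -> (b*((b*(7+(0+8)))*(((a+a)+(7+4))+((2+x)*(z+x))))); overall: (1*(b*((b*(7+(0+8)))*(((a+a)+(7+4))+((2+x)*(z+x)))))) -> (b*((b*(7+(0+8)))*(((a+a)+(7+4))+((2+x)*(z+x)))))
Step 2: at RLRR: (0+8) -> 8; overall: (b*((b*(7+(0+8)))*(((a+a)+(7+4))+((2+x)*(z+x))))) -> (b*((b*(7+8))*(((a+a)+(7+4))+((2+x)*(z+x)))))
Step 3: at RLR: (7+8) -> 15; overall: (b*((b*(7+8))*(((a+a)+(7+4))+((2+x)*(z+x))))) -> (b*((b*15)*(((a+a)+(7+4))+((2+x)*(z+x)))))
Step 4: at RRLR: (7+4) -> 11; overall: (b*((b*15)*(((a+a)+(7+4))+((2+x)*(z+x))))) -> (b*((b*15)*(((a+a)+11)+((2+x)*(z+x)))))
Fixed point: (b*((b*15)*(((a+a)+11)+((2+x)*(z+x)))))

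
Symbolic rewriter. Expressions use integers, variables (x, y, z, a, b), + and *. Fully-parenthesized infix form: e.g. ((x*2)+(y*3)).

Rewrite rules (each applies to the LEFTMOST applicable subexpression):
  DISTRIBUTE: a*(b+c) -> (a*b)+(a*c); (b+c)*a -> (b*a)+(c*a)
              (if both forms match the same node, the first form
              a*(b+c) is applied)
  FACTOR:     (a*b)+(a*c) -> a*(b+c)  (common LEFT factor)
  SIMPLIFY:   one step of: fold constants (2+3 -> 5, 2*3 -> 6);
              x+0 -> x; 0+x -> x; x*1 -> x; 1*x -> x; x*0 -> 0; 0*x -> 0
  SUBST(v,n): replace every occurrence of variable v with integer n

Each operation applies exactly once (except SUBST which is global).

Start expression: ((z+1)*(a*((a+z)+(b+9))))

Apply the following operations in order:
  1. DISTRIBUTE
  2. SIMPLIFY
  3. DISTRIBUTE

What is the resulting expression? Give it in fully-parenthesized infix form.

Start: ((z+1)*(a*((a+z)+(b+9))))
Apply DISTRIBUTE at root (target: ((z+1)*(a*((a+z)+(b+9))))): ((z+1)*(a*((a+z)+(b+9)))) -> ((z*(a*((a+z)+(b+9))))+(1*(a*((a+z)+(b+9)))))
Apply SIMPLIFY at R (target: (1*(a*((a+z)+(b+9))))): ((z*(a*((a+z)+(b+9))))+(1*(a*((a+z)+(b+9))))) -> ((z*(a*((a+z)+(b+9))))+(a*((a+z)+(b+9))))
Apply DISTRIBUTE at LR (target: (a*((a+z)+(b+9)))): ((z*(a*((a+z)+(b+9))))+(a*((a+z)+(b+9)))) -> ((z*((a*(a+z))+(a*(b+9))))+(a*((a+z)+(b+9))))

Answer: ((z*((a*(a+z))+(a*(b+9))))+(a*((a+z)+(b+9))))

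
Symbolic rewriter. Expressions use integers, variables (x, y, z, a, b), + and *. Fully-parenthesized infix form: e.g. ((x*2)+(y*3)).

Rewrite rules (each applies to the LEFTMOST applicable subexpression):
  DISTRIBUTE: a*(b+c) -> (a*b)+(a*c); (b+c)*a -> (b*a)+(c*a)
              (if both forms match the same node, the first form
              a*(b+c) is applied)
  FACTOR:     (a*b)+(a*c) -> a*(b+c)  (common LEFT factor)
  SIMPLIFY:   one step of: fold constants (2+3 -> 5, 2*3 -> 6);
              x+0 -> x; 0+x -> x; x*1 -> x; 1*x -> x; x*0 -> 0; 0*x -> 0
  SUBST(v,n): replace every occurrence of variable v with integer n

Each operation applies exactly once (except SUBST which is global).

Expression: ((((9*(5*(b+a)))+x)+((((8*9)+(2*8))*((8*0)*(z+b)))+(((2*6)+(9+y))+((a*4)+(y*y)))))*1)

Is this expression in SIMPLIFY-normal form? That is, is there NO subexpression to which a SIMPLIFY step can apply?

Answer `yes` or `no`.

Answer: no

Derivation:
Expression: ((((9*(5*(b+a)))+x)+((((8*9)+(2*8))*((8*0)*(z+b)))+(((2*6)+(9+y))+((a*4)+(y*y)))))*1)
Scanning for simplifiable subexpressions (pre-order)...
  at root: ((((9*(5*(b+a)))+x)+((((8*9)+(2*8))*((8*0)*(z+b)))+(((2*6)+(9+y))+((a*4)+(y*y)))))*1) (SIMPLIFIABLE)
  at L: (((9*(5*(b+a)))+x)+((((8*9)+(2*8))*((8*0)*(z+b)))+(((2*6)+(9+y))+((a*4)+(y*y))))) (not simplifiable)
  at LL: ((9*(5*(b+a)))+x) (not simplifiable)
  at LLL: (9*(5*(b+a))) (not simplifiable)
  at LLLR: (5*(b+a)) (not simplifiable)
  at LLLRR: (b+a) (not simplifiable)
  at LR: ((((8*9)+(2*8))*((8*0)*(z+b)))+(((2*6)+(9+y))+((a*4)+(y*y)))) (not simplifiable)
  at LRL: (((8*9)+(2*8))*((8*0)*(z+b))) (not simplifiable)
  at LRLL: ((8*9)+(2*8)) (not simplifiable)
  at LRLLL: (8*9) (SIMPLIFIABLE)
  at LRLLR: (2*8) (SIMPLIFIABLE)
  at LRLR: ((8*0)*(z+b)) (not simplifiable)
  at LRLRL: (8*0) (SIMPLIFIABLE)
  at LRLRR: (z+b) (not simplifiable)
  at LRR: (((2*6)+(9+y))+((a*4)+(y*y))) (not simplifiable)
  at LRRL: ((2*6)+(9+y)) (not simplifiable)
  at LRRLL: (2*6) (SIMPLIFIABLE)
  at LRRLR: (9+y) (not simplifiable)
  at LRRR: ((a*4)+(y*y)) (not simplifiable)
  at LRRRL: (a*4) (not simplifiable)
  at LRRRR: (y*y) (not simplifiable)
Found simplifiable subexpr at path root: ((((9*(5*(b+a)))+x)+((((8*9)+(2*8))*((8*0)*(z+b)))+(((2*6)+(9+y))+((a*4)+(y*y)))))*1)
One SIMPLIFY step would give: (((9*(5*(b+a)))+x)+((((8*9)+(2*8))*((8*0)*(z+b)))+(((2*6)+(9+y))+((a*4)+(y*y)))))
-> NOT in normal form.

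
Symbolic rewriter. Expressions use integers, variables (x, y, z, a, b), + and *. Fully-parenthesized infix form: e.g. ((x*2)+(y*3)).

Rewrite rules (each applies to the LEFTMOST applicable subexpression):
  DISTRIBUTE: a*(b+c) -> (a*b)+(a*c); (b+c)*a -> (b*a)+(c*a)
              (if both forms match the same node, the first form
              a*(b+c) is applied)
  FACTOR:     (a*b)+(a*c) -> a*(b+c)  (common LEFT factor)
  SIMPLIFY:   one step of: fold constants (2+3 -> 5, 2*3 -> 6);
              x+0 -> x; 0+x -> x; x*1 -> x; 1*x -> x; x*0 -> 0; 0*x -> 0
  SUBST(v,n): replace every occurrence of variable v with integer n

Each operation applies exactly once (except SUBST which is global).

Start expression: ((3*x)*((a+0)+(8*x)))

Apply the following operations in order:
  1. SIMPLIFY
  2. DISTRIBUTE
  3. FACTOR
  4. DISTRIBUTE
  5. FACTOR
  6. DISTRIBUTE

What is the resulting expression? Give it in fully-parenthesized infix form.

Start: ((3*x)*((a+0)+(8*x)))
Apply SIMPLIFY at RL (target: (a+0)): ((3*x)*((a+0)+(8*x))) -> ((3*x)*(a+(8*x)))
Apply DISTRIBUTE at root (target: ((3*x)*(a+(8*x)))): ((3*x)*(a+(8*x))) -> (((3*x)*a)+((3*x)*(8*x)))
Apply FACTOR at root (target: (((3*x)*a)+((3*x)*(8*x)))): (((3*x)*a)+((3*x)*(8*x))) -> ((3*x)*(a+(8*x)))
Apply DISTRIBUTE at root (target: ((3*x)*(a+(8*x)))): ((3*x)*(a+(8*x))) -> (((3*x)*a)+((3*x)*(8*x)))
Apply FACTOR at root (target: (((3*x)*a)+((3*x)*(8*x)))): (((3*x)*a)+((3*x)*(8*x))) -> ((3*x)*(a+(8*x)))
Apply DISTRIBUTE at root (target: ((3*x)*(a+(8*x)))): ((3*x)*(a+(8*x))) -> (((3*x)*a)+((3*x)*(8*x)))

Answer: (((3*x)*a)+((3*x)*(8*x)))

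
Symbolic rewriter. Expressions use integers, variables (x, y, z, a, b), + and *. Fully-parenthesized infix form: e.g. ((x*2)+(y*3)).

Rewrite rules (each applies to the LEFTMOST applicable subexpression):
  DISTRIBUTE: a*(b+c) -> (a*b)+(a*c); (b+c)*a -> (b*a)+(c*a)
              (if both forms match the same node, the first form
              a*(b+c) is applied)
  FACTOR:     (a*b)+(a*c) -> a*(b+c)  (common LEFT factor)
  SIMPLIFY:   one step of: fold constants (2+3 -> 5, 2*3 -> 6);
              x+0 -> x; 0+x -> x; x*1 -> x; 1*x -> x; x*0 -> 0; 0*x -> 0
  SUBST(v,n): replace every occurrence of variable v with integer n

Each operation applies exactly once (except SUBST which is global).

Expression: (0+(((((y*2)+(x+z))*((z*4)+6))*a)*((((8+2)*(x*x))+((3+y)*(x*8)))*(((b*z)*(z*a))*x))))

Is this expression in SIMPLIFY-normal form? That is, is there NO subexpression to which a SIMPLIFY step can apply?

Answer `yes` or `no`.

Expression: (0+(((((y*2)+(x+z))*((z*4)+6))*a)*((((8+2)*(x*x))+((3+y)*(x*8)))*(((b*z)*(z*a))*x))))
Scanning for simplifiable subexpressions (pre-order)...
  at root: (0+(((((y*2)+(x+z))*((z*4)+6))*a)*((((8+2)*(x*x))+((3+y)*(x*8)))*(((b*z)*(z*a))*x)))) (SIMPLIFIABLE)
  at R: (((((y*2)+(x+z))*((z*4)+6))*a)*((((8+2)*(x*x))+((3+y)*(x*8)))*(((b*z)*(z*a))*x))) (not simplifiable)
  at RL: ((((y*2)+(x+z))*((z*4)+6))*a) (not simplifiable)
  at RLL: (((y*2)+(x+z))*((z*4)+6)) (not simplifiable)
  at RLLL: ((y*2)+(x+z)) (not simplifiable)
  at RLLLL: (y*2) (not simplifiable)
  at RLLLR: (x+z) (not simplifiable)
  at RLLR: ((z*4)+6) (not simplifiable)
  at RLLRL: (z*4) (not simplifiable)
  at RR: ((((8+2)*(x*x))+((3+y)*(x*8)))*(((b*z)*(z*a))*x)) (not simplifiable)
  at RRL: (((8+2)*(x*x))+((3+y)*(x*8))) (not simplifiable)
  at RRLL: ((8+2)*(x*x)) (not simplifiable)
  at RRLLL: (8+2) (SIMPLIFIABLE)
  at RRLLR: (x*x) (not simplifiable)
  at RRLR: ((3+y)*(x*8)) (not simplifiable)
  at RRLRL: (3+y) (not simplifiable)
  at RRLRR: (x*8) (not simplifiable)
  at RRR: (((b*z)*(z*a))*x) (not simplifiable)
  at RRRL: ((b*z)*(z*a)) (not simplifiable)
  at RRRLL: (b*z) (not simplifiable)
  at RRRLR: (z*a) (not simplifiable)
Found simplifiable subexpr at path root: (0+(((((y*2)+(x+z))*((z*4)+6))*a)*((((8+2)*(x*x))+((3+y)*(x*8)))*(((b*z)*(z*a))*x))))
One SIMPLIFY step would give: (((((y*2)+(x+z))*((z*4)+6))*a)*((((8+2)*(x*x))+((3+y)*(x*8)))*(((b*z)*(z*a))*x)))
-> NOT in normal form.

Answer: no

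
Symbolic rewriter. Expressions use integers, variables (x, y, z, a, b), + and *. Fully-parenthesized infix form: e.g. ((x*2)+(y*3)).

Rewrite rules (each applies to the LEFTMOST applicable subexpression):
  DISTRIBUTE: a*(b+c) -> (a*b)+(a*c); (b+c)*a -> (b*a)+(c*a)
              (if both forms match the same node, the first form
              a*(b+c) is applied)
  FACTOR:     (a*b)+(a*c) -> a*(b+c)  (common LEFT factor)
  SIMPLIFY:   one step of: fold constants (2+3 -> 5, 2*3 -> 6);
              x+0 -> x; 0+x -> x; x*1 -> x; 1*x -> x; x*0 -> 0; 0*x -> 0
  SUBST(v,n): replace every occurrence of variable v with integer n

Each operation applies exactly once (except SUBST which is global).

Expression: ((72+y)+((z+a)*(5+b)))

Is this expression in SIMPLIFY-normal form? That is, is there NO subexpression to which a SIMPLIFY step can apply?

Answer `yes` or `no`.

Answer: yes

Derivation:
Expression: ((72+y)+((z+a)*(5+b)))
Scanning for simplifiable subexpressions (pre-order)...
  at root: ((72+y)+((z+a)*(5+b))) (not simplifiable)
  at L: (72+y) (not simplifiable)
  at R: ((z+a)*(5+b)) (not simplifiable)
  at RL: (z+a) (not simplifiable)
  at RR: (5+b) (not simplifiable)
Result: no simplifiable subexpression found -> normal form.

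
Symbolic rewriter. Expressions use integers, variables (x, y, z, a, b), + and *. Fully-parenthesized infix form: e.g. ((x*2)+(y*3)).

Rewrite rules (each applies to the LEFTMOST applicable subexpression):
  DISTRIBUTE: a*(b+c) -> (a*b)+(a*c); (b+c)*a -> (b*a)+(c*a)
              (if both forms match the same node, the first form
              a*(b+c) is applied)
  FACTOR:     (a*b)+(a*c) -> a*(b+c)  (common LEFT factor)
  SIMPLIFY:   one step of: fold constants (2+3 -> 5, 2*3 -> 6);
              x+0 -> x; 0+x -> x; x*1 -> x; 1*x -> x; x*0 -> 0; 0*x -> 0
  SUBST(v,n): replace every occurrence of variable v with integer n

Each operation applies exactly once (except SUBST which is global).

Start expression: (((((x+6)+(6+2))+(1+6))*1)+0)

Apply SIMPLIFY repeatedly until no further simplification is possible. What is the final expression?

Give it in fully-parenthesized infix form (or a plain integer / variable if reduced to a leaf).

Answer: (((x+6)+8)+7)

Derivation:
Start: (((((x+6)+(6+2))+(1+6))*1)+0)
Step 1: at root: (((((x+6)+(6+2))+(1+6))*1)+0) -> ((((x+6)+(6+2))+(1+6))*1); overall: (((((x+6)+(6+2))+(1+6))*1)+0) -> ((((x+6)+(6+2))+(1+6))*1)
Step 2: at root: ((((x+6)+(6+2))+(1+6))*1) -> (((x+6)+(6+2))+(1+6)); overall: ((((x+6)+(6+2))+(1+6))*1) -> (((x+6)+(6+2))+(1+6))
Step 3: at LR: (6+2) -> 8; overall: (((x+6)+(6+2))+(1+6)) -> (((x+6)+8)+(1+6))
Step 4: at R: (1+6) -> 7; overall: (((x+6)+8)+(1+6)) -> (((x+6)+8)+7)
Fixed point: (((x+6)+8)+7)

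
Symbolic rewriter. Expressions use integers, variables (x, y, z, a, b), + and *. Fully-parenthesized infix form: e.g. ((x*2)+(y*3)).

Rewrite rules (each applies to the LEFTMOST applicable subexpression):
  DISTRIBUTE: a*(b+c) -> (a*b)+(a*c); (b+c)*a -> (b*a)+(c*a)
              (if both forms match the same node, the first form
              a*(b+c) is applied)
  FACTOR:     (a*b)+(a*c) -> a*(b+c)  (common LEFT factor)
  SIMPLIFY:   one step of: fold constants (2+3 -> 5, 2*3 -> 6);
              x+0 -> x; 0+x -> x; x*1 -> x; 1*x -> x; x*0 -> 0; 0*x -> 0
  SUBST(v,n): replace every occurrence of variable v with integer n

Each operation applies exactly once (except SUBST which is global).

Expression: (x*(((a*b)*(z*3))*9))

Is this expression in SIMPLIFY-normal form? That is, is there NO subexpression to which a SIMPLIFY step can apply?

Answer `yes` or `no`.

Expression: (x*(((a*b)*(z*3))*9))
Scanning for simplifiable subexpressions (pre-order)...
  at root: (x*(((a*b)*(z*3))*9)) (not simplifiable)
  at R: (((a*b)*(z*3))*9) (not simplifiable)
  at RL: ((a*b)*(z*3)) (not simplifiable)
  at RLL: (a*b) (not simplifiable)
  at RLR: (z*3) (not simplifiable)
Result: no simplifiable subexpression found -> normal form.

Answer: yes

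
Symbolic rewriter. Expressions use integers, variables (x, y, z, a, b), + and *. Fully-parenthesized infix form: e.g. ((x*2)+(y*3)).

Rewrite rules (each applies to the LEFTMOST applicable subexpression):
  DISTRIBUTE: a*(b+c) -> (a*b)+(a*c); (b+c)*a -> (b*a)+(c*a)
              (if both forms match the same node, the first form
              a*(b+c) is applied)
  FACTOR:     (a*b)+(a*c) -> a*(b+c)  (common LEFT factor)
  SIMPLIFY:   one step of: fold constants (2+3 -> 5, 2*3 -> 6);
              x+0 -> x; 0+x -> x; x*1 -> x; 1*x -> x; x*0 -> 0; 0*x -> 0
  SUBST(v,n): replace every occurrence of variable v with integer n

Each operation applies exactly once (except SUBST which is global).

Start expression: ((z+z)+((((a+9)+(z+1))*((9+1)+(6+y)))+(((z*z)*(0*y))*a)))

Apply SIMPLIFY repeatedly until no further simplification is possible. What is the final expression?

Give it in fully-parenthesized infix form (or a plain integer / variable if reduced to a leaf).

Answer: ((z+z)+(((a+9)+(z+1))*(10+(6+y))))

Derivation:
Start: ((z+z)+((((a+9)+(z+1))*((9+1)+(6+y)))+(((z*z)*(0*y))*a)))
Step 1: at RLRL: (9+1) -> 10; overall: ((z+z)+((((a+9)+(z+1))*((9+1)+(6+y)))+(((z*z)*(0*y))*a))) -> ((z+z)+((((a+9)+(z+1))*(10+(6+y)))+(((z*z)*(0*y))*a)))
Step 2: at RRLR: (0*y) -> 0; overall: ((z+z)+((((a+9)+(z+1))*(10+(6+y)))+(((z*z)*(0*y))*a))) -> ((z+z)+((((a+9)+(z+1))*(10+(6+y)))+(((z*z)*0)*a)))
Step 3: at RRL: ((z*z)*0) -> 0; overall: ((z+z)+((((a+9)+(z+1))*(10+(6+y)))+(((z*z)*0)*a))) -> ((z+z)+((((a+9)+(z+1))*(10+(6+y)))+(0*a)))
Step 4: at RR: (0*a) -> 0; overall: ((z+z)+((((a+9)+(z+1))*(10+(6+y)))+(0*a))) -> ((z+z)+((((a+9)+(z+1))*(10+(6+y)))+0))
Step 5: at R: ((((a+9)+(z+1))*(10+(6+y)))+0) -> (((a+9)+(z+1))*(10+(6+y))); overall: ((z+z)+((((a+9)+(z+1))*(10+(6+y)))+0)) -> ((z+z)+(((a+9)+(z+1))*(10+(6+y))))
Fixed point: ((z+z)+(((a+9)+(z+1))*(10+(6+y))))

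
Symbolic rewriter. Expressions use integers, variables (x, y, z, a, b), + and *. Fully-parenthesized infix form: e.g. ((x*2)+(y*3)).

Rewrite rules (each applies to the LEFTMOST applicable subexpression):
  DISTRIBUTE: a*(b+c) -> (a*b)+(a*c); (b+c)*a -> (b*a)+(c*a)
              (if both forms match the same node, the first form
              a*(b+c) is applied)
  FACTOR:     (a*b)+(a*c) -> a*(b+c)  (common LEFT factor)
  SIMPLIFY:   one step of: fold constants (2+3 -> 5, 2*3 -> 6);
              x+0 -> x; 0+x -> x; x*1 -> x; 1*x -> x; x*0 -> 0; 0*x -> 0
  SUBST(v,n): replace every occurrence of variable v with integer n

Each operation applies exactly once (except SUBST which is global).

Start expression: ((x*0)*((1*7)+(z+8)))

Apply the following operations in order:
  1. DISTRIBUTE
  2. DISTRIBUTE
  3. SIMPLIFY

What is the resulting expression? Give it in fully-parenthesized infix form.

Start: ((x*0)*((1*7)+(z+8)))
Apply DISTRIBUTE at root (target: ((x*0)*((1*7)+(z+8)))): ((x*0)*((1*7)+(z+8))) -> (((x*0)*(1*7))+((x*0)*(z+8)))
Apply DISTRIBUTE at R (target: ((x*0)*(z+8))): (((x*0)*(1*7))+((x*0)*(z+8))) -> (((x*0)*(1*7))+(((x*0)*z)+((x*0)*8)))
Apply SIMPLIFY at LL (target: (x*0)): (((x*0)*(1*7))+(((x*0)*z)+((x*0)*8))) -> ((0*(1*7))+(((x*0)*z)+((x*0)*8)))

Answer: ((0*(1*7))+(((x*0)*z)+((x*0)*8)))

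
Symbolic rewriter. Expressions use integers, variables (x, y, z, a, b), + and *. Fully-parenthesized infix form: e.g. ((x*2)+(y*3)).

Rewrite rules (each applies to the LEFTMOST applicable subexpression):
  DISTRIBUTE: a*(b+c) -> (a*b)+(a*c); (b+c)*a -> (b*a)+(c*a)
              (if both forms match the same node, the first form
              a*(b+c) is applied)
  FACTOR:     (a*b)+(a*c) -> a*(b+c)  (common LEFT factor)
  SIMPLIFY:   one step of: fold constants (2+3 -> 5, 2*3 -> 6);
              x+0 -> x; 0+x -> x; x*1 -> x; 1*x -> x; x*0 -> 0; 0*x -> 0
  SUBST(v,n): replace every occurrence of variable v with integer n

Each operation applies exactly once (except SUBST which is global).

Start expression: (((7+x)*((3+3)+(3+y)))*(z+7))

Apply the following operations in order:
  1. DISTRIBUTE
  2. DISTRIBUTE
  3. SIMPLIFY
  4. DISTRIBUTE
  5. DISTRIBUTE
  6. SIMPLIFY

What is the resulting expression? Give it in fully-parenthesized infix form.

Start: (((7+x)*((3+3)+(3+y)))*(z+7))
Apply DISTRIBUTE at root (target: (((7+x)*((3+3)+(3+y)))*(z+7))): (((7+x)*((3+3)+(3+y)))*(z+7)) -> ((((7+x)*((3+3)+(3+y)))*z)+(((7+x)*((3+3)+(3+y)))*7))
Apply DISTRIBUTE at LL (target: ((7+x)*((3+3)+(3+y)))): ((((7+x)*((3+3)+(3+y)))*z)+(((7+x)*((3+3)+(3+y)))*7)) -> (((((7+x)*(3+3))+((7+x)*(3+y)))*z)+(((7+x)*((3+3)+(3+y)))*7))
Apply SIMPLIFY at LLLR (target: (3+3)): (((((7+x)*(3+3))+((7+x)*(3+y)))*z)+(((7+x)*((3+3)+(3+y)))*7)) -> (((((7+x)*6)+((7+x)*(3+y)))*z)+(((7+x)*((3+3)+(3+y)))*7))
Apply DISTRIBUTE at L (target: ((((7+x)*6)+((7+x)*(3+y)))*z)): (((((7+x)*6)+((7+x)*(3+y)))*z)+(((7+x)*((3+3)+(3+y)))*7)) -> (((((7+x)*6)*z)+(((7+x)*(3+y))*z))+(((7+x)*((3+3)+(3+y)))*7))
Apply DISTRIBUTE at LLL (target: ((7+x)*6)): (((((7+x)*6)*z)+(((7+x)*(3+y))*z))+(((7+x)*((3+3)+(3+y)))*7)) -> (((((7*6)+(x*6))*z)+(((7+x)*(3+y))*z))+(((7+x)*((3+3)+(3+y)))*7))
Apply SIMPLIFY at LLLL (target: (7*6)): (((((7*6)+(x*6))*z)+(((7+x)*(3+y))*z))+(((7+x)*((3+3)+(3+y)))*7)) -> ((((42+(x*6))*z)+(((7+x)*(3+y))*z))+(((7+x)*((3+3)+(3+y)))*7))

Answer: ((((42+(x*6))*z)+(((7+x)*(3+y))*z))+(((7+x)*((3+3)+(3+y)))*7))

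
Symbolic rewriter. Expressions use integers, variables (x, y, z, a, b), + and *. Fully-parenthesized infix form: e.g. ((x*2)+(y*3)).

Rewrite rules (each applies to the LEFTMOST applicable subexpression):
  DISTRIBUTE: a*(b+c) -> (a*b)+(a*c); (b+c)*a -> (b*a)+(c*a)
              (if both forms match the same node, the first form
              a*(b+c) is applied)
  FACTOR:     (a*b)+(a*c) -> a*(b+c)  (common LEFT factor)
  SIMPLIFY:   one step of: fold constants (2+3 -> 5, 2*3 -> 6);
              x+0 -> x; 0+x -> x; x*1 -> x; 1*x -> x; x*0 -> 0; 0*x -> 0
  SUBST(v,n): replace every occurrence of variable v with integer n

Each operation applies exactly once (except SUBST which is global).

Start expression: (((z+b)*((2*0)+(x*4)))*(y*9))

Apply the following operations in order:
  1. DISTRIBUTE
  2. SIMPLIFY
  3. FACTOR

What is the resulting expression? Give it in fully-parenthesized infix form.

Start: (((z+b)*((2*0)+(x*4)))*(y*9))
Apply DISTRIBUTE at L (target: ((z+b)*((2*0)+(x*4)))): (((z+b)*((2*0)+(x*4)))*(y*9)) -> ((((z+b)*(2*0))+((z+b)*(x*4)))*(y*9))
Apply SIMPLIFY at LLR (target: (2*0)): ((((z+b)*(2*0))+((z+b)*(x*4)))*(y*9)) -> ((((z+b)*0)+((z+b)*(x*4)))*(y*9))
Apply FACTOR at L (target: (((z+b)*0)+((z+b)*(x*4)))): ((((z+b)*0)+((z+b)*(x*4)))*(y*9)) -> (((z+b)*(0+(x*4)))*(y*9))

Answer: (((z+b)*(0+(x*4)))*(y*9))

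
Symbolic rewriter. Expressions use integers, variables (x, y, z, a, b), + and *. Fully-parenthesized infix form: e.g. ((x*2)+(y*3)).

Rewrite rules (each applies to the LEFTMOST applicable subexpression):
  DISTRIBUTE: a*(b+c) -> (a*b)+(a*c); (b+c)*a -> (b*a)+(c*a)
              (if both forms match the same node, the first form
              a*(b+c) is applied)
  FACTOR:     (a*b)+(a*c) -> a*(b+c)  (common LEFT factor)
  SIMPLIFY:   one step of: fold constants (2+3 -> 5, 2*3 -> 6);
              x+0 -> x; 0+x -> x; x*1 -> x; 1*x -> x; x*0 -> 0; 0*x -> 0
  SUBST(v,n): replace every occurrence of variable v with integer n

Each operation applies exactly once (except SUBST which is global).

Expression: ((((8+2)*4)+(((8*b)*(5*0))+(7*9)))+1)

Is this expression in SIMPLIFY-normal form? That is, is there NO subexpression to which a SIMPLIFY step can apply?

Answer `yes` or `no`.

Expression: ((((8+2)*4)+(((8*b)*(5*0))+(7*9)))+1)
Scanning for simplifiable subexpressions (pre-order)...
  at root: ((((8+2)*4)+(((8*b)*(5*0))+(7*9)))+1) (not simplifiable)
  at L: (((8+2)*4)+(((8*b)*(5*0))+(7*9))) (not simplifiable)
  at LL: ((8+2)*4) (not simplifiable)
  at LLL: (8+2) (SIMPLIFIABLE)
  at LR: (((8*b)*(5*0))+(7*9)) (not simplifiable)
  at LRL: ((8*b)*(5*0)) (not simplifiable)
  at LRLL: (8*b) (not simplifiable)
  at LRLR: (5*0) (SIMPLIFIABLE)
  at LRR: (7*9) (SIMPLIFIABLE)
Found simplifiable subexpr at path LLL: (8+2)
One SIMPLIFY step would give: (((10*4)+(((8*b)*(5*0))+(7*9)))+1)
-> NOT in normal form.

Answer: no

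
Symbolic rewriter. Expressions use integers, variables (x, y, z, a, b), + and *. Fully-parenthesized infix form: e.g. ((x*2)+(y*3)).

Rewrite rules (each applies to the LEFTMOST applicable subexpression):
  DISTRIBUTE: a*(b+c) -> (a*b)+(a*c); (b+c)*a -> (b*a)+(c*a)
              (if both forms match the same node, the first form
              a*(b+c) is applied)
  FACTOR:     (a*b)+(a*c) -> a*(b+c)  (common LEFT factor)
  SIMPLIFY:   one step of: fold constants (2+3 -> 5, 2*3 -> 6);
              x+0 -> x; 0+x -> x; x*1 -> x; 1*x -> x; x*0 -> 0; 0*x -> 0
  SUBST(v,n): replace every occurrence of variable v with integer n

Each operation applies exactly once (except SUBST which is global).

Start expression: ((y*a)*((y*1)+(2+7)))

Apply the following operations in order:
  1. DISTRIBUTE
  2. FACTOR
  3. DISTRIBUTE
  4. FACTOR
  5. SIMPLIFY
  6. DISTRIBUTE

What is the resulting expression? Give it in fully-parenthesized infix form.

Answer: (((y*a)*y)+((y*a)*(2+7)))

Derivation:
Start: ((y*a)*((y*1)+(2+7)))
Apply DISTRIBUTE at root (target: ((y*a)*((y*1)+(2+7)))): ((y*a)*((y*1)+(2+7))) -> (((y*a)*(y*1))+((y*a)*(2+7)))
Apply FACTOR at root (target: (((y*a)*(y*1))+((y*a)*(2+7)))): (((y*a)*(y*1))+((y*a)*(2+7))) -> ((y*a)*((y*1)+(2+7)))
Apply DISTRIBUTE at root (target: ((y*a)*((y*1)+(2+7)))): ((y*a)*((y*1)+(2+7))) -> (((y*a)*(y*1))+((y*a)*(2+7)))
Apply FACTOR at root (target: (((y*a)*(y*1))+((y*a)*(2+7)))): (((y*a)*(y*1))+((y*a)*(2+7))) -> ((y*a)*((y*1)+(2+7)))
Apply SIMPLIFY at RL (target: (y*1)): ((y*a)*((y*1)+(2+7))) -> ((y*a)*(y+(2+7)))
Apply DISTRIBUTE at root (target: ((y*a)*(y+(2+7)))): ((y*a)*(y+(2+7))) -> (((y*a)*y)+((y*a)*(2+7)))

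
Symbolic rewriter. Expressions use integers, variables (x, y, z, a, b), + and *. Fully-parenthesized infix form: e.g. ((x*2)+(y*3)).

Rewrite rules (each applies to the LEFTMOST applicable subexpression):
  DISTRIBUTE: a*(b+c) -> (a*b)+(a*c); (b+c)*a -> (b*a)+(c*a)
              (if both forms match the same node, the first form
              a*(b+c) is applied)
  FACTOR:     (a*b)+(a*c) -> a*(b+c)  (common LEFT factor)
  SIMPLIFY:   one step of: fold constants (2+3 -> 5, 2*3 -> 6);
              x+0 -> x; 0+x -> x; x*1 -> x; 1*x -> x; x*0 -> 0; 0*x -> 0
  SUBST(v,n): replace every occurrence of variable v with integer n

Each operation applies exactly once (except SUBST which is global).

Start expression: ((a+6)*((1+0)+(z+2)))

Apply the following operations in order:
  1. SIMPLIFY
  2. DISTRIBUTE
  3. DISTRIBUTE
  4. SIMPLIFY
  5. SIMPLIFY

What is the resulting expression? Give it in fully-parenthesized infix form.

Start: ((a+6)*((1+0)+(z+2)))
Apply SIMPLIFY at RL (target: (1+0)): ((a+6)*((1+0)+(z+2))) -> ((a+6)*(1+(z+2)))
Apply DISTRIBUTE at root (target: ((a+6)*(1+(z+2)))): ((a+6)*(1+(z+2))) -> (((a+6)*1)+((a+6)*(z+2)))
Apply DISTRIBUTE at L (target: ((a+6)*1)): (((a+6)*1)+((a+6)*(z+2))) -> (((a*1)+(6*1))+((a+6)*(z+2)))
Apply SIMPLIFY at LL (target: (a*1)): (((a*1)+(6*1))+((a+6)*(z+2))) -> ((a+(6*1))+((a+6)*(z+2)))
Apply SIMPLIFY at LR (target: (6*1)): ((a+(6*1))+((a+6)*(z+2))) -> ((a+6)+((a+6)*(z+2)))

Answer: ((a+6)+((a+6)*(z+2)))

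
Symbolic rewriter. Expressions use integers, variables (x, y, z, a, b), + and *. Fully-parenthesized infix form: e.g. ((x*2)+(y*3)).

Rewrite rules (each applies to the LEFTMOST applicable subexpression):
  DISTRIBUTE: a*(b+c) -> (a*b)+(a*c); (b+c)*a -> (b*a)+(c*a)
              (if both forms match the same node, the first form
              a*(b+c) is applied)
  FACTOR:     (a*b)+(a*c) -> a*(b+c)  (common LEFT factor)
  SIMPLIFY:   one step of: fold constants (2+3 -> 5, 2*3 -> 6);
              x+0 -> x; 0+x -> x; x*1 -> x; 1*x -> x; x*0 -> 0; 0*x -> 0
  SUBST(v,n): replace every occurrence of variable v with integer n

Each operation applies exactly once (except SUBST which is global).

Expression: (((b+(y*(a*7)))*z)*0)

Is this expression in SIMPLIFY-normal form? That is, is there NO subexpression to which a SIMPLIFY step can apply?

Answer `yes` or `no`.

Expression: (((b+(y*(a*7)))*z)*0)
Scanning for simplifiable subexpressions (pre-order)...
  at root: (((b+(y*(a*7)))*z)*0) (SIMPLIFIABLE)
  at L: ((b+(y*(a*7)))*z) (not simplifiable)
  at LL: (b+(y*(a*7))) (not simplifiable)
  at LLR: (y*(a*7)) (not simplifiable)
  at LLRR: (a*7) (not simplifiable)
Found simplifiable subexpr at path root: (((b+(y*(a*7)))*z)*0)
One SIMPLIFY step would give: 0
-> NOT in normal form.

Answer: no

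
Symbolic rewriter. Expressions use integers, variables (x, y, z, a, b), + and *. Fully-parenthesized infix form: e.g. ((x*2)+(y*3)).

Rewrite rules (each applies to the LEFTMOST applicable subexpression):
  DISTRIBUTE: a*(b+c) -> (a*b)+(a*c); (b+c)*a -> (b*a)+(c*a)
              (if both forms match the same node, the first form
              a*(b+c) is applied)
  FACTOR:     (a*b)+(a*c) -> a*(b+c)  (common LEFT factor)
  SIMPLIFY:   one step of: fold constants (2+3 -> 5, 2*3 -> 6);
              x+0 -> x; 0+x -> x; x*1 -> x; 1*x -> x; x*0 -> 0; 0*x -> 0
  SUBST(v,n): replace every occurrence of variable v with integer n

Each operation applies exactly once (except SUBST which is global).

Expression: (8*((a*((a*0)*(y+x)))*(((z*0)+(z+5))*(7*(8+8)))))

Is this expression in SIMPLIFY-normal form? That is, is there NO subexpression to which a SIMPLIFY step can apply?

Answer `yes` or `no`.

Expression: (8*((a*((a*0)*(y+x)))*(((z*0)+(z+5))*(7*(8+8)))))
Scanning for simplifiable subexpressions (pre-order)...
  at root: (8*((a*((a*0)*(y+x)))*(((z*0)+(z+5))*(7*(8+8))))) (not simplifiable)
  at R: ((a*((a*0)*(y+x)))*(((z*0)+(z+5))*(7*(8+8)))) (not simplifiable)
  at RL: (a*((a*0)*(y+x))) (not simplifiable)
  at RLR: ((a*0)*(y+x)) (not simplifiable)
  at RLRL: (a*0) (SIMPLIFIABLE)
  at RLRR: (y+x) (not simplifiable)
  at RR: (((z*0)+(z+5))*(7*(8+8))) (not simplifiable)
  at RRL: ((z*0)+(z+5)) (not simplifiable)
  at RRLL: (z*0) (SIMPLIFIABLE)
  at RRLR: (z+5) (not simplifiable)
  at RRR: (7*(8+8)) (not simplifiable)
  at RRRR: (8+8) (SIMPLIFIABLE)
Found simplifiable subexpr at path RLRL: (a*0)
One SIMPLIFY step would give: (8*((a*(0*(y+x)))*(((z*0)+(z+5))*(7*(8+8)))))
-> NOT in normal form.

Answer: no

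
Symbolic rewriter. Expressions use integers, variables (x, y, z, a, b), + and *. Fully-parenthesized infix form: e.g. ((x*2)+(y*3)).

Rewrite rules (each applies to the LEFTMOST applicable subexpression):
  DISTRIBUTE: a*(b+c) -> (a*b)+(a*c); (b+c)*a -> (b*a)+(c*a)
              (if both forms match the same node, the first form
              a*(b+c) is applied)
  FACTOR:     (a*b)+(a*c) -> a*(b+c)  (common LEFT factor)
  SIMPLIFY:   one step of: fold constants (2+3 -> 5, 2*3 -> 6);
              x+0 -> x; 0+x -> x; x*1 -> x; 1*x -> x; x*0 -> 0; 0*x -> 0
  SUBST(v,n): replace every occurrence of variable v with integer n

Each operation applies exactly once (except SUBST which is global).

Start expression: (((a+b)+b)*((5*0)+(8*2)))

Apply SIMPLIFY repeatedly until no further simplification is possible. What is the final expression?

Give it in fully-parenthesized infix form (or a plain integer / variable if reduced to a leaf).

Answer: (((a+b)+b)*16)

Derivation:
Start: (((a+b)+b)*((5*0)+(8*2)))
Step 1: at RL: (5*0) -> 0; overall: (((a+b)+b)*((5*0)+(8*2))) -> (((a+b)+b)*(0+(8*2)))
Step 2: at R: (0+(8*2)) -> (8*2); overall: (((a+b)+b)*(0+(8*2))) -> (((a+b)+b)*(8*2))
Step 3: at R: (8*2) -> 16; overall: (((a+b)+b)*(8*2)) -> (((a+b)+b)*16)
Fixed point: (((a+b)+b)*16)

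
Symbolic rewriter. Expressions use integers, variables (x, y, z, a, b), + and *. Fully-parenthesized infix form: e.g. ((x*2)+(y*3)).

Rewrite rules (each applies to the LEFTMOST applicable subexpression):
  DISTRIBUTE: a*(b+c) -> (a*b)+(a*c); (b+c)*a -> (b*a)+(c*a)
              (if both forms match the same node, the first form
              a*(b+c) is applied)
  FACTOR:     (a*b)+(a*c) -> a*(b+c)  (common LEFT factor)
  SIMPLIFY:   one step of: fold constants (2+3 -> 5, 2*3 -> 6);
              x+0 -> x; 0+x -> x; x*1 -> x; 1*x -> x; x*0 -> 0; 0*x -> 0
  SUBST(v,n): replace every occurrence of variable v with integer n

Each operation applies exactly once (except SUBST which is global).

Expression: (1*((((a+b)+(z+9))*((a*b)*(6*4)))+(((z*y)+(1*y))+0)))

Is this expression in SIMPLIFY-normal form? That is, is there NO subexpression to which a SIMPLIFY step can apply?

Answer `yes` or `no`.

Answer: no

Derivation:
Expression: (1*((((a+b)+(z+9))*((a*b)*(6*4)))+(((z*y)+(1*y))+0)))
Scanning for simplifiable subexpressions (pre-order)...
  at root: (1*((((a+b)+(z+9))*((a*b)*(6*4)))+(((z*y)+(1*y))+0))) (SIMPLIFIABLE)
  at R: ((((a+b)+(z+9))*((a*b)*(6*4)))+(((z*y)+(1*y))+0)) (not simplifiable)
  at RL: (((a+b)+(z+9))*((a*b)*(6*4))) (not simplifiable)
  at RLL: ((a+b)+(z+9)) (not simplifiable)
  at RLLL: (a+b) (not simplifiable)
  at RLLR: (z+9) (not simplifiable)
  at RLR: ((a*b)*(6*4)) (not simplifiable)
  at RLRL: (a*b) (not simplifiable)
  at RLRR: (6*4) (SIMPLIFIABLE)
  at RR: (((z*y)+(1*y))+0) (SIMPLIFIABLE)
  at RRL: ((z*y)+(1*y)) (not simplifiable)
  at RRLL: (z*y) (not simplifiable)
  at RRLR: (1*y) (SIMPLIFIABLE)
Found simplifiable subexpr at path root: (1*((((a+b)+(z+9))*((a*b)*(6*4)))+(((z*y)+(1*y))+0)))
One SIMPLIFY step would give: ((((a+b)+(z+9))*((a*b)*(6*4)))+(((z*y)+(1*y))+0))
-> NOT in normal form.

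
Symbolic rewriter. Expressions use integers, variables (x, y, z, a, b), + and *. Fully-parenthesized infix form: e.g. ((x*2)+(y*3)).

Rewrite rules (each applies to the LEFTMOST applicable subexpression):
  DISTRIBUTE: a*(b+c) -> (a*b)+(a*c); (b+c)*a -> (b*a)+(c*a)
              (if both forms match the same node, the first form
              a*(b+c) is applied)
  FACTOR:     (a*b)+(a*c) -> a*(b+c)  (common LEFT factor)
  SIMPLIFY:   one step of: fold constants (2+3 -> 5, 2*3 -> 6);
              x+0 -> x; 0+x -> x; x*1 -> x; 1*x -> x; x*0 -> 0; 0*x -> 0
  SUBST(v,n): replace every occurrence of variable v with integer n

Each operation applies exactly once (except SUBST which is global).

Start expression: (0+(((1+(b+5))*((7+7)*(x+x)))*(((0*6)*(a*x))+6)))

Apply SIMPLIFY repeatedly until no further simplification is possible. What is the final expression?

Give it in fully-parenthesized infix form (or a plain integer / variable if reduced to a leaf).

Answer: (((1+(b+5))*(14*(x+x)))*6)

Derivation:
Start: (0+(((1+(b+5))*((7+7)*(x+x)))*(((0*6)*(a*x))+6)))
Step 1: at root: (0+(((1+(b+5))*((7+7)*(x+x)))*(((0*6)*(a*x))+6))) -> (((1+(b+5))*((7+7)*(x+x)))*(((0*6)*(a*x))+6)); overall: (0+(((1+(b+5))*((7+7)*(x+x)))*(((0*6)*(a*x))+6))) -> (((1+(b+5))*((7+7)*(x+x)))*(((0*6)*(a*x))+6))
Step 2: at LRL: (7+7) -> 14; overall: (((1+(b+5))*((7+7)*(x+x)))*(((0*6)*(a*x))+6)) -> (((1+(b+5))*(14*(x+x)))*(((0*6)*(a*x))+6))
Step 3: at RLL: (0*6) -> 0; overall: (((1+(b+5))*(14*(x+x)))*(((0*6)*(a*x))+6)) -> (((1+(b+5))*(14*(x+x)))*((0*(a*x))+6))
Step 4: at RL: (0*(a*x)) -> 0; overall: (((1+(b+5))*(14*(x+x)))*((0*(a*x))+6)) -> (((1+(b+5))*(14*(x+x)))*(0+6))
Step 5: at R: (0+6) -> 6; overall: (((1+(b+5))*(14*(x+x)))*(0+6)) -> (((1+(b+5))*(14*(x+x)))*6)
Fixed point: (((1+(b+5))*(14*(x+x)))*6)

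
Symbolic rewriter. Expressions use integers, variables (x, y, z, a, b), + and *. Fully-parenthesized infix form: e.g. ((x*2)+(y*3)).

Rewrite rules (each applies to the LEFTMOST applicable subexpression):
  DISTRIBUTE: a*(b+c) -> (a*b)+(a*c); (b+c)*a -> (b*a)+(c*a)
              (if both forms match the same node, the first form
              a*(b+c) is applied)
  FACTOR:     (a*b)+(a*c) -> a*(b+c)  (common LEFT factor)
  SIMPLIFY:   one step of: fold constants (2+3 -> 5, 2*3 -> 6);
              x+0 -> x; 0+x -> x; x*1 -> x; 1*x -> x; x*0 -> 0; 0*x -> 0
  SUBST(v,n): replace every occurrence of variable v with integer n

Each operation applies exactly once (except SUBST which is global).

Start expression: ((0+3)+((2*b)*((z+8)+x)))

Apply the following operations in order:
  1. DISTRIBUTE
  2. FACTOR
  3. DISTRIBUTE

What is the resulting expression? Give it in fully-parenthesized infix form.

Answer: ((0+3)+(((2*b)*(z+8))+((2*b)*x)))

Derivation:
Start: ((0+3)+((2*b)*((z+8)+x)))
Apply DISTRIBUTE at R (target: ((2*b)*((z+8)+x))): ((0+3)+((2*b)*((z+8)+x))) -> ((0+3)+(((2*b)*(z+8))+((2*b)*x)))
Apply FACTOR at R (target: (((2*b)*(z+8))+((2*b)*x))): ((0+3)+(((2*b)*(z+8))+((2*b)*x))) -> ((0+3)+((2*b)*((z+8)+x)))
Apply DISTRIBUTE at R (target: ((2*b)*((z+8)+x))): ((0+3)+((2*b)*((z+8)+x))) -> ((0+3)+(((2*b)*(z+8))+((2*b)*x)))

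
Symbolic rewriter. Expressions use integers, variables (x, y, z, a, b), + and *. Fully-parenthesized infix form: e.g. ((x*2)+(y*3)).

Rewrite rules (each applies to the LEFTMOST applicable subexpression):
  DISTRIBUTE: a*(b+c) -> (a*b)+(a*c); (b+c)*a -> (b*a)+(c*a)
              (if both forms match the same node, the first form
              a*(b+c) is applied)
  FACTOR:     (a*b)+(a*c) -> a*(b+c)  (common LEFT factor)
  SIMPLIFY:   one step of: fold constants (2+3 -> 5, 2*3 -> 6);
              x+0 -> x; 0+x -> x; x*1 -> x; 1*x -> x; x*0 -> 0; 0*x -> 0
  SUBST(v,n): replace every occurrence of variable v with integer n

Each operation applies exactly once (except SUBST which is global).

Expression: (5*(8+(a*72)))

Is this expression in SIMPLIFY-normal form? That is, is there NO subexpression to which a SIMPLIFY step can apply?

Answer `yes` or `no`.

Answer: yes

Derivation:
Expression: (5*(8+(a*72)))
Scanning for simplifiable subexpressions (pre-order)...
  at root: (5*(8+(a*72))) (not simplifiable)
  at R: (8+(a*72)) (not simplifiable)
  at RR: (a*72) (not simplifiable)
Result: no simplifiable subexpression found -> normal form.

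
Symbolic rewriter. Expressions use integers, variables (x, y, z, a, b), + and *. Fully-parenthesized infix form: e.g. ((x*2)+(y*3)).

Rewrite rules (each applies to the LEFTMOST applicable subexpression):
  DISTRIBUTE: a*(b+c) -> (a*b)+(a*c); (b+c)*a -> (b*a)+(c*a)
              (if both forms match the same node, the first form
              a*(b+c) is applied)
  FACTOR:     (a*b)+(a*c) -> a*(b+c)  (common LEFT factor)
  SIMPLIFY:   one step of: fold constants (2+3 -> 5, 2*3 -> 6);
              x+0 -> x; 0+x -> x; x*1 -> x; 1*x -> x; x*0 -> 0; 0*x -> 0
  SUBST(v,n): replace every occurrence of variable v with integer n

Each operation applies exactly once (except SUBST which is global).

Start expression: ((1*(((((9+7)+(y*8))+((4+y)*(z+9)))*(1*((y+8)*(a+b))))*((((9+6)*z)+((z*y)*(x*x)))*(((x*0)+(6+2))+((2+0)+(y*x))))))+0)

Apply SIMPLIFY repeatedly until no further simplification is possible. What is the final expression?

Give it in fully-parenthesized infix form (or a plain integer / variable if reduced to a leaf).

Answer: ((((16+(y*8))+((4+y)*(z+9)))*((y+8)*(a+b)))*(((15*z)+((z*y)*(x*x)))*(8+(2+(y*x)))))

Derivation:
Start: ((1*(((((9+7)+(y*8))+((4+y)*(z+9)))*(1*((y+8)*(a+b))))*((((9+6)*z)+((z*y)*(x*x)))*(((x*0)+(6+2))+((2+0)+(y*x))))))+0)
Step 1: at root: ((1*(((((9+7)+(y*8))+((4+y)*(z+9)))*(1*((y+8)*(a+b))))*((((9+6)*z)+((z*y)*(x*x)))*(((x*0)+(6+2))+((2+0)+(y*x))))))+0) -> (1*(((((9+7)+(y*8))+((4+y)*(z+9)))*(1*((y+8)*(a+b))))*((((9+6)*z)+((z*y)*(x*x)))*(((x*0)+(6+2))+((2+0)+(y*x)))))); overall: ((1*(((((9+7)+(y*8))+((4+y)*(z+9)))*(1*((y+8)*(a+b))))*((((9+6)*z)+((z*y)*(x*x)))*(((x*0)+(6+2))+((2+0)+(y*x))))))+0) -> (1*(((((9+7)+(y*8))+((4+y)*(z+9)))*(1*((y+8)*(a+b))))*((((9+6)*z)+((z*y)*(x*x)))*(((x*0)+(6+2))+((2+0)+(y*x))))))
Step 2: at root: (1*(((((9+7)+(y*8))+((4+y)*(z+9)))*(1*((y+8)*(a+b))))*((((9+6)*z)+((z*y)*(x*x)))*(((x*0)+(6+2))+((2+0)+(y*x)))))) -> (((((9+7)+(y*8))+((4+y)*(z+9)))*(1*((y+8)*(a+b))))*((((9+6)*z)+((z*y)*(x*x)))*(((x*0)+(6+2))+((2+0)+(y*x))))); overall: (1*(((((9+7)+(y*8))+((4+y)*(z+9)))*(1*((y+8)*(a+b))))*((((9+6)*z)+((z*y)*(x*x)))*(((x*0)+(6+2))+((2+0)+(y*x)))))) -> (((((9+7)+(y*8))+((4+y)*(z+9)))*(1*((y+8)*(a+b))))*((((9+6)*z)+((z*y)*(x*x)))*(((x*0)+(6+2))+((2+0)+(y*x)))))
Step 3: at LLLL: (9+7) -> 16; overall: (((((9+7)+(y*8))+((4+y)*(z+9)))*(1*((y+8)*(a+b))))*((((9+6)*z)+((z*y)*(x*x)))*(((x*0)+(6+2))+((2+0)+(y*x))))) -> ((((16+(y*8))+((4+y)*(z+9)))*(1*((y+8)*(a+b))))*((((9+6)*z)+((z*y)*(x*x)))*(((x*0)+(6+2))+((2+0)+(y*x)))))
Step 4: at LR: (1*((y+8)*(a+b))) -> ((y+8)*(a+b)); overall: ((((16+(y*8))+((4+y)*(z+9)))*(1*((y+8)*(a+b))))*((((9+6)*z)+((z*y)*(x*x)))*(((x*0)+(6+2))+((2+0)+(y*x))))) -> ((((16+(y*8))+((4+y)*(z+9)))*((y+8)*(a+b)))*((((9+6)*z)+((z*y)*(x*x)))*(((x*0)+(6+2))+((2+0)+(y*x)))))
Step 5: at RLLL: (9+6) -> 15; overall: ((((16+(y*8))+((4+y)*(z+9)))*((y+8)*(a+b)))*((((9+6)*z)+((z*y)*(x*x)))*(((x*0)+(6+2))+((2+0)+(y*x))))) -> ((((16+(y*8))+((4+y)*(z+9)))*((y+8)*(a+b)))*(((15*z)+((z*y)*(x*x)))*(((x*0)+(6+2))+((2+0)+(y*x)))))
Step 6: at RRLL: (x*0) -> 0; overall: ((((16+(y*8))+((4+y)*(z+9)))*((y+8)*(a+b)))*(((15*z)+((z*y)*(x*x)))*(((x*0)+(6+2))+((2+0)+(y*x))))) -> ((((16+(y*8))+((4+y)*(z+9)))*((y+8)*(a+b)))*(((15*z)+((z*y)*(x*x)))*((0+(6+2))+((2+0)+(y*x)))))
Step 7: at RRL: (0+(6+2)) -> (6+2); overall: ((((16+(y*8))+((4+y)*(z+9)))*((y+8)*(a+b)))*(((15*z)+((z*y)*(x*x)))*((0+(6+2))+((2+0)+(y*x))))) -> ((((16+(y*8))+((4+y)*(z+9)))*((y+8)*(a+b)))*(((15*z)+((z*y)*(x*x)))*((6+2)+((2+0)+(y*x)))))
Step 8: at RRL: (6+2) -> 8; overall: ((((16+(y*8))+((4+y)*(z+9)))*((y+8)*(a+b)))*(((15*z)+((z*y)*(x*x)))*((6+2)+((2+0)+(y*x))))) -> ((((16+(y*8))+((4+y)*(z+9)))*((y+8)*(a+b)))*(((15*z)+((z*y)*(x*x)))*(8+((2+0)+(y*x)))))
Step 9: at RRRL: (2+0) -> 2; overall: ((((16+(y*8))+((4+y)*(z+9)))*((y+8)*(a+b)))*(((15*z)+((z*y)*(x*x)))*(8+((2+0)+(y*x))))) -> ((((16+(y*8))+((4+y)*(z+9)))*((y+8)*(a+b)))*(((15*z)+((z*y)*(x*x)))*(8+(2+(y*x)))))
Fixed point: ((((16+(y*8))+((4+y)*(z+9)))*((y+8)*(a+b)))*(((15*z)+((z*y)*(x*x)))*(8+(2+(y*x)))))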